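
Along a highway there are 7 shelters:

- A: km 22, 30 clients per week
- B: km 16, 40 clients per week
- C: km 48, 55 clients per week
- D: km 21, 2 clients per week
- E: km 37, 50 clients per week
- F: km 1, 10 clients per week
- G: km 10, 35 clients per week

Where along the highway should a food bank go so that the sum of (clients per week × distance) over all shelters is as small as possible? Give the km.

For a sum of weighted absolute distances on a line, the optimum is the weighted median (not the mean). Total weight W = 222; half-weight = 111.
Sort by position and accumulate weight:
  km 1 (F, w=10) → cum 10
  km 10 (G, w=35) → cum 45
  km 16 (B, w=40) → cum 85
  km 21 (D, w=2) → cum 87
  km 22 (A, w=30) → cum 117  ≥ 111 → median here
  km 37 (E, w=50) → cum 167
  km 48 (C, w=55) → cum 222
Optimal location: km 22.

x = 22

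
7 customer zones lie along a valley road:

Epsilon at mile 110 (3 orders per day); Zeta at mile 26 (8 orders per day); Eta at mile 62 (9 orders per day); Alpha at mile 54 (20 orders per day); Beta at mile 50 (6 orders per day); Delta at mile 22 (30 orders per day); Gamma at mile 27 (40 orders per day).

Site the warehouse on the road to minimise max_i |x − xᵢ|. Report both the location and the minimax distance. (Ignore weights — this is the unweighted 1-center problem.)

location 66, max distance 44

The 1-center on a line is the midpoint of the two extreme points: leftmost at 22, rightmost at 110.
Optimal location = (22 + 110)/2 = 66; maximum distance = (110 − 22)/2 = 44.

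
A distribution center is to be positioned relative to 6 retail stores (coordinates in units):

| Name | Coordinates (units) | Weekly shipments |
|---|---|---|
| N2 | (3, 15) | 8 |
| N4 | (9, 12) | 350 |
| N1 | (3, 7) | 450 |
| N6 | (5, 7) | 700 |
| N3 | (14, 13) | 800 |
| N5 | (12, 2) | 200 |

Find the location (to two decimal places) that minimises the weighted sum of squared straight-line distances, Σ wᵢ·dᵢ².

The minimiser of Σwᵢ‖p−pᵢ‖² is the weighted centroid p* = (Σwᵢpᵢ)/(Σwᵢ).
Σwᵢ = 2508.
Σwᵢxᵢ = 8·3 + 350·9 + 450·3 + 700·5 + 800·14 + 200·12 = 21624.
Σwᵢyᵢ = 8·15 + 350·12 + 450·7 + 700·7 + 800·13 + 200·2 = 23170.
x* = 21624/2508 = 8.62, y* = 23170/2508 = 9.24.

(8.62, 9.24)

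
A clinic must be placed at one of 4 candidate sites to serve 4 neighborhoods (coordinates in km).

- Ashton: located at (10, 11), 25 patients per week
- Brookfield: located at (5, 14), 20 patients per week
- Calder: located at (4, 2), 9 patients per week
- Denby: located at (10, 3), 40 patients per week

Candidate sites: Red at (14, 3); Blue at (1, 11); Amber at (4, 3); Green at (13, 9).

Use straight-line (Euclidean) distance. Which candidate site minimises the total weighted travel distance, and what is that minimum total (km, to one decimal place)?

Green, total 649.8 km

Total weighted distance at each candidate:
  Red (14, 3): total = 758.3
  Blue (1, 11): total = 892.0
  Amber (4, 3): total = 719.9
  Green (13, 9): total = 649.8
Minimum is at Green with total 649.8 km.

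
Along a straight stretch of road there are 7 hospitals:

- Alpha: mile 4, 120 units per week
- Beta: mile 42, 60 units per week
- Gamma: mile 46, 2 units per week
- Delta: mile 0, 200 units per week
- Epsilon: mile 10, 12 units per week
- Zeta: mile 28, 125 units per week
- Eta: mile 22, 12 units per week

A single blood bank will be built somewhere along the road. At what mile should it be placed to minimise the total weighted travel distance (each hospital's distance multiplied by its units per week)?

x = 4

For a sum of weighted absolute distances on a line, the optimum is the weighted median (not the mean). Total weight W = 531; half-weight = 265.5.
Sort by position and accumulate weight:
  mile 0 (Delta, w=200) → cum 200
  mile 4 (Alpha, w=120) → cum 320  ≥ 265.5 → median here
  mile 10 (Epsilon, w=12) → cum 332
  mile 22 (Eta, w=12) → cum 344
  mile 28 (Zeta, w=125) → cum 469
  mile 42 (Beta, w=60) → cum 529
  mile 46 (Gamma, w=2) → cum 531
Optimal location: mile 4.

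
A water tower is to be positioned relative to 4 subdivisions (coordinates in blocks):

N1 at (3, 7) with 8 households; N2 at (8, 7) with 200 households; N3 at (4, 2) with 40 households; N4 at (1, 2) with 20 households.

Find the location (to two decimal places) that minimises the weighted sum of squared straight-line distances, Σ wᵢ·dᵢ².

The minimiser of Σwᵢ‖p−pᵢ‖² is the weighted centroid p* = (Σwᵢpᵢ)/(Σwᵢ).
Σwᵢ = 268.
Σwᵢxᵢ = 8·3 + 200·8 + 40·4 + 20·1 = 1804.
Σwᵢyᵢ = 8·7 + 200·7 + 40·2 + 20·2 = 1576.
x* = 1804/268 = 6.73, y* = 1576/268 = 5.88.

(6.73, 5.88)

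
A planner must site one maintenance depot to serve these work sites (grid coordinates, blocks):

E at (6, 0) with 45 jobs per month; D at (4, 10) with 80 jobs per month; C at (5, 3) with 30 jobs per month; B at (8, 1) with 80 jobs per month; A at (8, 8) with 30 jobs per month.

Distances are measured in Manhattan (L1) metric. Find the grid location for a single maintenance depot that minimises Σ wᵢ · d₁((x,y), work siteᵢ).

Manhattan distance separates: Σwᵢ(|x−xᵢ|+|y−yᵢ|) = Σwᵢ|x−xᵢ| + Σwᵢ|y−yᵢ|, so x and y are optimised independently as 1-D weighted medians.
Total weight W = 265; half = 132.5.
x-coordinate, sorted with cumulative weight:
  x=4 (D, w=80) cum 80
  x=5 (C, w=30) cum 110
  x=6 (E, w=45) cum 155  ← median
  x=8 (B, w=80) cum 235
  x=8 (A, w=30) cum 265
⇒ x* = 6
y-coordinate, sorted with cumulative weight:
  y=0 (E, w=45) cum 45
  y=1 (B, w=80) cum 125
  y=3 (C, w=30) cum 155  ← median
  y=8 (A, w=30) cum 185
  y=10 (D, w=80) cum 265
⇒ y* = 3

(6, 3)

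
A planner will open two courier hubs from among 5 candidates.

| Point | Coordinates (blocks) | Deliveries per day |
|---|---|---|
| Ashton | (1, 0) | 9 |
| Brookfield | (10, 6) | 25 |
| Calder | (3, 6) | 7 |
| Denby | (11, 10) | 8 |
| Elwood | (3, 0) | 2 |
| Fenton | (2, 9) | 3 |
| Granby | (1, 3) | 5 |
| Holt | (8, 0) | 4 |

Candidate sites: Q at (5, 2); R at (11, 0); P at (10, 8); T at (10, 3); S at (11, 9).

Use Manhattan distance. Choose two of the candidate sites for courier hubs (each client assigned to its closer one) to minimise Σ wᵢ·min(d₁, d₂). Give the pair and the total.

{Q, P}, total 250

Evaluate every pair (each demand assigned to the nearer of the two):
  {Q, P}: total = 250
  {Q, S}: total = 284
  {Q, T}: total = 318
  {R, P}: total = 347
  {P, T}: total = 357
  {T, S}: total = 373
  {R, S}: total = 395
  {R, T}: total = 414
  {Q, R}: total = 426
  {P, S}: total = 441
Best pair: {Q, P} with total 250.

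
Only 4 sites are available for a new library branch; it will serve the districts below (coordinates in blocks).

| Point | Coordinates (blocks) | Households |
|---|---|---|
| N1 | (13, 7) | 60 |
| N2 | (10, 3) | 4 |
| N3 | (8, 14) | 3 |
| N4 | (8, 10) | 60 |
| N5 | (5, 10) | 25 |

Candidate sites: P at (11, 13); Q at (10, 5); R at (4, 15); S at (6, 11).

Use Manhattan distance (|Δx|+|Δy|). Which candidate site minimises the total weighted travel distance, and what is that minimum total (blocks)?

Total weighted distance at each candidate:
  P (11, 13): total = 1121
  Q (10, 5): total = 1011
  R (4, 15): total = 1797
  S (6, 11): total = 953
Minimum is at S with total 953 blocks.

S, total 953 blocks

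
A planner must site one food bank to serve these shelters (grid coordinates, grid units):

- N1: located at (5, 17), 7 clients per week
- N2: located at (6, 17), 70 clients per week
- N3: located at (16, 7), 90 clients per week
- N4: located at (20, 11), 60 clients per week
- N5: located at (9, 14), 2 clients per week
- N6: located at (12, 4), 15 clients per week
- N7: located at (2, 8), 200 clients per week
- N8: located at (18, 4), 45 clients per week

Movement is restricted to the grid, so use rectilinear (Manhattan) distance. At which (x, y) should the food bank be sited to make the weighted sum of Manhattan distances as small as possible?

(6, 8)

Manhattan distance separates: Σwᵢ(|x−xᵢ|+|y−yᵢ|) = Σwᵢ|x−xᵢ| + Σwᵢ|y−yᵢ|, so x and y are optimised independently as 1-D weighted medians.
Total weight W = 489; half = 244.5.
x-coordinate, sorted with cumulative weight:
  x=2 (N7, w=200) cum 200
  x=5 (N1, w=7) cum 207
  x=6 (N2, w=70) cum 277  ← median
  x=9 (N5, w=2) cum 279
  x=12 (N6, w=15) cum 294
  x=16 (N3, w=90) cum 384
  x=18 (N8, w=45) cum 429
  x=20 (N4, w=60) cum 489
⇒ x* = 6
y-coordinate, sorted with cumulative weight:
  y=4 (N6, w=15) cum 15
  y=4 (N8, w=45) cum 60
  y=7 (N3, w=90) cum 150
  y=8 (N7, w=200) cum 350  ← median
  y=11 (N4, w=60) cum 410
  y=14 (N5, w=2) cum 412
  y=17 (N1, w=7) cum 419
  y=17 (N2, w=70) cum 489
⇒ y* = 8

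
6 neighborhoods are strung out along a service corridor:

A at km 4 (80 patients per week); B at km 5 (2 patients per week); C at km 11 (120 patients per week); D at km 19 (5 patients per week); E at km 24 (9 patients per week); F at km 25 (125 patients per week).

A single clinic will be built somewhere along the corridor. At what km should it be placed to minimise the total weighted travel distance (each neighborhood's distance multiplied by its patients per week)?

x = 11

For a sum of weighted absolute distances on a line, the optimum is the weighted median (not the mean). Total weight W = 341; half-weight = 170.5.
Sort by position and accumulate weight:
  km 4 (A, w=80) → cum 80
  km 5 (B, w=2) → cum 82
  km 11 (C, w=120) → cum 202  ≥ 170.5 → median here
  km 19 (D, w=5) → cum 207
  km 24 (E, w=9) → cum 216
  km 25 (F, w=125) → cum 341
Optimal location: km 11.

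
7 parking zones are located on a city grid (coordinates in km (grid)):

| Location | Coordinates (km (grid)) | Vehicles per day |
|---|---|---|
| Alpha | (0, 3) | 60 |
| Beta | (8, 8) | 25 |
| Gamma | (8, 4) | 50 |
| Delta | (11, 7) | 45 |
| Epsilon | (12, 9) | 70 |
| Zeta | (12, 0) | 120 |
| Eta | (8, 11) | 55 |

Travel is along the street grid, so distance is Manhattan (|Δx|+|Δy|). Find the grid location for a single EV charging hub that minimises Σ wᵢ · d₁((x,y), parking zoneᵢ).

Manhattan distance separates: Σwᵢ(|x−xᵢ|+|y−yᵢ|) = Σwᵢ|x−xᵢ| + Σwᵢ|y−yᵢ|, so x and y are optimised independently as 1-D weighted medians.
Total weight W = 425; half = 212.5.
x-coordinate, sorted with cumulative weight:
  x=0 (Alpha, w=60) cum 60
  x=8 (Beta, w=25) cum 85
  x=8 (Gamma, w=50) cum 135
  x=8 (Eta, w=55) cum 190
  x=11 (Delta, w=45) cum 235  ← median
  x=12 (Epsilon, w=70) cum 305
  x=12 (Zeta, w=120) cum 425
⇒ x* = 11
y-coordinate, sorted with cumulative weight:
  y=0 (Zeta, w=120) cum 120
  y=3 (Alpha, w=60) cum 180
  y=4 (Gamma, w=50) cum 230  ← median
  y=7 (Delta, w=45) cum 275
  y=8 (Beta, w=25) cum 300
  y=9 (Epsilon, w=70) cum 370
  y=11 (Eta, w=55) cum 425
⇒ y* = 4

(11, 4)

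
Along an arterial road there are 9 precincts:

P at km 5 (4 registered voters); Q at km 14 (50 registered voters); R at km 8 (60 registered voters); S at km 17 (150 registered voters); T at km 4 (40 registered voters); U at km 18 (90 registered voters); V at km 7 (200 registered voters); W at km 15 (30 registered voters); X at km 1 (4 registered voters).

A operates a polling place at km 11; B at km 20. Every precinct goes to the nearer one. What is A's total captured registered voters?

388

The indifferent point is the midpoint (11+20)/2 = 15.5; precincts left of it (closer to A at 11) go to A, those right go to B.
  X at 1 (w=4) → A
  T at 4 (w=40) → A
  P at 5 (w=4) → A
  V at 7 (w=200) → A
  R at 8 (w=60) → A
  Q at 14 (w=50) → A
  W at 15 (w=30) → A
  S at 17 (w=150) → B
  U at 18 (w=90) → B
A captures 388; B captures 240.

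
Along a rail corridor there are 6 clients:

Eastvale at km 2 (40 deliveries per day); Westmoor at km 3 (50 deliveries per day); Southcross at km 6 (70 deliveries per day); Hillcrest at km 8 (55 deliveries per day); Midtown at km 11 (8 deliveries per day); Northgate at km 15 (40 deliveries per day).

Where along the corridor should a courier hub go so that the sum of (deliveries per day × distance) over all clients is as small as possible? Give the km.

For a sum of weighted absolute distances on a line, the optimum is the weighted median (not the mean). Total weight W = 263; half-weight = 131.5.
Sort by position and accumulate weight:
  km 2 (Eastvale, w=40) → cum 40
  km 3 (Westmoor, w=50) → cum 90
  km 6 (Southcross, w=70) → cum 160  ≥ 131.5 → median here
  km 8 (Hillcrest, w=55) → cum 215
  km 11 (Midtown, w=8) → cum 223
  km 15 (Northgate, w=40) → cum 263
Optimal location: km 6.

x = 6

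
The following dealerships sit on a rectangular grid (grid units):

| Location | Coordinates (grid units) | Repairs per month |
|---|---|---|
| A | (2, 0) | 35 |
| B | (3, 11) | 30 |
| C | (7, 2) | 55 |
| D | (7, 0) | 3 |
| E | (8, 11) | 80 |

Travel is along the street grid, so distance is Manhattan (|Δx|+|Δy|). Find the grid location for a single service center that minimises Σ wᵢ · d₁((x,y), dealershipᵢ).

Manhattan distance separates: Σwᵢ(|x−xᵢ|+|y−yᵢ|) = Σwᵢ|x−xᵢ| + Σwᵢ|y−yᵢ|, so x and y are optimised independently as 1-D weighted medians.
Total weight W = 203; half = 101.5.
x-coordinate, sorted with cumulative weight:
  x=2 (A, w=35) cum 35
  x=3 (B, w=30) cum 65
  x=7 (C, w=55) cum 120  ← median
  x=7 (D, w=3) cum 123
  x=8 (E, w=80) cum 203
⇒ x* = 7
y-coordinate, sorted with cumulative weight:
  y=0 (A, w=35) cum 35
  y=0 (D, w=3) cum 38
  y=2 (C, w=55) cum 93
  y=11 (B, w=30) cum 123  ← median
  y=11 (E, w=80) cum 203
⇒ y* = 11

(7, 11)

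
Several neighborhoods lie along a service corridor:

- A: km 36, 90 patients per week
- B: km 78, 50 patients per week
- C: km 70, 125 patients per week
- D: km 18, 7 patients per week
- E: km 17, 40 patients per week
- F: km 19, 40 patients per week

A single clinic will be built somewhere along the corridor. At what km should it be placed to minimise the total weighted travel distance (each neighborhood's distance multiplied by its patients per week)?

For a sum of weighted absolute distances on a line, the optimum is the weighted median (not the mean). Total weight W = 352; half-weight = 176.
Sort by position and accumulate weight:
  km 17 (E, w=40) → cum 40
  km 18 (D, w=7) → cum 47
  km 19 (F, w=40) → cum 87
  km 36 (A, w=90) → cum 177  ≥ 176 → median here
  km 70 (C, w=125) → cum 302
  km 78 (B, w=50) → cum 352
Optimal location: km 36.

x = 36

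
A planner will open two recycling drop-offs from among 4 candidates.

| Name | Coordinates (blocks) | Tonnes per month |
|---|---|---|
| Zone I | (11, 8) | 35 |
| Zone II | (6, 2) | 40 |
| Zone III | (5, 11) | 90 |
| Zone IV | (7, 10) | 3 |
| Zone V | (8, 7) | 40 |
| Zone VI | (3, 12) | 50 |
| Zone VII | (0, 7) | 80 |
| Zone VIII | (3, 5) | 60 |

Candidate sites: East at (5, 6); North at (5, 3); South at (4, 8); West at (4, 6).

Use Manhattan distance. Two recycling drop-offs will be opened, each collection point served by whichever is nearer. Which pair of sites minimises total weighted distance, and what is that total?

Evaluate every pair (each demand assigned to the nearer of the two):
  {North, South}: total = 1790
  {East, South}: total = 1810
  {South, West}: total = 1830
  {East, West}: total = 1978
  {North, West}: total = 2026
  {East, North}: total = 2048
Best pair: {North, South} with total 1790.

{North, South}, total 1790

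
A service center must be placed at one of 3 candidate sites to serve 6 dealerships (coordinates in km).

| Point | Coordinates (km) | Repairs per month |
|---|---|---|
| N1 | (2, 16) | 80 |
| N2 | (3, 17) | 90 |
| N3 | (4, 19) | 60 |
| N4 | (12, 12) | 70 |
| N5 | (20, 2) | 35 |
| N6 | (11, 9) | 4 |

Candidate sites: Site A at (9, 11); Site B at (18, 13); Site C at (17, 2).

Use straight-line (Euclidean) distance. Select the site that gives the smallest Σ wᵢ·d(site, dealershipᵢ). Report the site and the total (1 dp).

Total weighted distance at each candidate:
  Site A (9, 11): total = 2748.0
  Site B (18, 13): total = 4462.7
  Site C (17, 2): total = 5696.7
Minimum is at Site A with total 2748.0 km.

Site A, total 2748.0 km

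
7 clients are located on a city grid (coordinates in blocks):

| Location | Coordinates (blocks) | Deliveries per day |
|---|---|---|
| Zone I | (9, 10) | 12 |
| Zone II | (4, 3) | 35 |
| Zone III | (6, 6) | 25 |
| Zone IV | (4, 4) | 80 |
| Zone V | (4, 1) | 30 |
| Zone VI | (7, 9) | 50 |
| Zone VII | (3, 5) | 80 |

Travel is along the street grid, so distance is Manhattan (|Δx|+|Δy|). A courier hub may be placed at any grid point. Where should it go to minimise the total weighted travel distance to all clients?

Manhattan distance separates: Σwᵢ(|x−xᵢ|+|y−yᵢ|) = Σwᵢ|x−xᵢ| + Σwᵢ|y−yᵢ|, so x and y are optimised independently as 1-D weighted medians.
Total weight W = 312; half = 156.
x-coordinate, sorted with cumulative weight:
  x=3 (Zone VII, w=80) cum 80
  x=4 (Zone II, w=35) cum 115
  x=4 (Zone IV, w=80) cum 195  ← median
  x=4 (Zone V, w=30) cum 225
  x=6 (Zone III, w=25) cum 250
  x=7 (Zone VI, w=50) cum 300
  x=9 (Zone I, w=12) cum 312
⇒ x* = 4
y-coordinate, sorted with cumulative weight:
  y=1 (Zone V, w=30) cum 30
  y=3 (Zone II, w=35) cum 65
  y=4 (Zone IV, w=80) cum 145
  y=5 (Zone VII, w=80) cum 225  ← median
  y=6 (Zone III, w=25) cum 250
  y=9 (Zone VI, w=50) cum 300
  y=10 (Zone I, w=12) cum 312
⇒ y* = 5

(4, 5)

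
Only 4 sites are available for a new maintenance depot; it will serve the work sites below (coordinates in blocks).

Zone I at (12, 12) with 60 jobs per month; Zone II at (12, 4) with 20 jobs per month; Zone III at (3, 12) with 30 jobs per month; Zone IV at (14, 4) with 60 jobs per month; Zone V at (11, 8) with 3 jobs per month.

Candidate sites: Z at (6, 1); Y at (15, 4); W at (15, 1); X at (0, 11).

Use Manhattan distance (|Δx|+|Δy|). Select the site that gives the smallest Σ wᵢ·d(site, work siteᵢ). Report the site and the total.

Y, total 1404 blocks

Total weighted distance at each candidate:
  Z (6, 1): total = 2316
  Y (15, 4): total = 1404
  W (15, 1): total = 1923
  X (0, 11): total = 2582
Minimum is at Y with total 1404 blocks.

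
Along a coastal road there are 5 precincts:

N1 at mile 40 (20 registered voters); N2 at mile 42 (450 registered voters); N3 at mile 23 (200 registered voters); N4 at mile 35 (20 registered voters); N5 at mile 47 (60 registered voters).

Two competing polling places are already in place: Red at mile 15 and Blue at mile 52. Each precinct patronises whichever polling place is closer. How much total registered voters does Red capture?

The indifferent point is the midpoint (15+52)/2 = 33.5; precincts left of it (closer to Red at 15) go to Red, those right go to Blue.
  N3 at 23 (w=200) → Red
  N4 at 35 (w=20) → Blue
  N1 at 40 (w=20) → Blue
  N2 at 42 (w=450) → Blue
  N5 at 47 (w=60) → Blue
Red captures 200; Blue captures 550.

200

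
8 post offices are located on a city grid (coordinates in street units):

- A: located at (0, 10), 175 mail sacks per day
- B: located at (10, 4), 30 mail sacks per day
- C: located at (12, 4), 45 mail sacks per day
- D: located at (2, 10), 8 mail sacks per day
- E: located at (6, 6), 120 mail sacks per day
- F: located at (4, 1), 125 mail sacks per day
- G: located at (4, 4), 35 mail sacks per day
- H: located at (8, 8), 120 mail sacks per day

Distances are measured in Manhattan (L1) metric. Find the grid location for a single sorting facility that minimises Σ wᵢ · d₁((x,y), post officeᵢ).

(4, 6)

Manhattan distance separates: Σwᵢ(|x−xᵢ|+|y−yᵢ|) = Σwᵢ|x−xᵢ| + Σwᵢ|y−yᵢ|, so x and y are optimised independently as 1-D weighted medians.
Total weight W = 658; half = 329.
x-coordinate, sorted with cumulative weight:
  x=0 (A, w=175) cum 175
  x=2 (D, w=8) cum 183
  x=4 (F, w=125) cum 308
  x=4 (G, w=35) cum 343  ← median
  x=6 (E, w=120) cum 463
  x=8 (H, w=120) cum 583
  x=10 (B, w=30) cum 613
  x=12 (C, w=45) cum 658
⇒ x* = 4
y-coordinate, sorted with cumulative weight:
  y=1 (F, w=125) cum 125
  y=4 (B, w=30) cum 155
  y=4 (C, w=45) cum 200
  y=4 (G, w=35) cum 235
  y=6 (E, w=120) cum 355  ← median
  y=8 (H, w=120) cum 475
  y=10 (A, w=175) cum 650
  y=10 (D, w=8) cum 658
⇒ y* = 6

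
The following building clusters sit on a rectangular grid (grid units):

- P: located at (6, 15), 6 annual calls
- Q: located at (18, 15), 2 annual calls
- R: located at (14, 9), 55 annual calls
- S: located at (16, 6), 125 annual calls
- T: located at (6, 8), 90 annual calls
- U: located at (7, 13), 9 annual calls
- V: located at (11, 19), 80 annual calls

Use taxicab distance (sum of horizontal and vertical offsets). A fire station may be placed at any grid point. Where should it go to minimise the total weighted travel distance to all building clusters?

Manhattan distance separates: Σwᵢ(|x−xᵢ|+|y−yᵢ|) = Σwᵢ|x−xᵢ| + Σwᵢ|y−yᵢ|, so x and y are optimised independently as 1-D weighted medians.
Total weight W = 367; half = 183.5.
x-coordinate, sorted with cumulative weight:
  x=6 (P, w=6) cum 6
  x=6 (T, w=90) cum 96
  x=7 (U, w=9) cum 105
  x=11 (V, w=80) cum 185  ← median
  x=14 (R, w=55) cum 240
  x=16 (S, w=125) cum 365
  x=18 (Q, w=2) cum 367
⇒ x* = 11
y-coordinate, sorted with cumulative weight:
  y=6 (S, w=125) cum 125
  y=8 (T, w=90) cum 215  ← median
  y=9 (R, w=55) cum 270
  y=13 (U, w=9) cum 279
  y=15 (P, w=6) cum 285
  y=15 (Q, w=2) cum 287
  y=19 (V, w=80) cum 367
⇒ y* = 8

(11, 8)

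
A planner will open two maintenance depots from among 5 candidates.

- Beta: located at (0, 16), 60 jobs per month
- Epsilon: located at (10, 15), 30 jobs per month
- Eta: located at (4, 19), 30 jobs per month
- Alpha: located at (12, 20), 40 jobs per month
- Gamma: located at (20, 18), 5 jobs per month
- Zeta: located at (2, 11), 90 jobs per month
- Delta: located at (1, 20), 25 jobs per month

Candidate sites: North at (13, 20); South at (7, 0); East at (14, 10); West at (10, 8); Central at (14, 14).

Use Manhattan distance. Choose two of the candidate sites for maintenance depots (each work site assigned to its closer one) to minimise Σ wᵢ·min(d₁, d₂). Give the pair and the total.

{North, West}, total 2905

Evaluate every pair (each demand assigned to the nearer of the two):
  {North, West}: total = 2905
  {North, East}: total = 3115
  {North, Central}: total = 3145
  {North, South}: total = 3385
  {West, Central}: total = 3395
  {East, Central}: total = 3575
  {South, Central}: total = 3755
  {East, West}: total = 3865
  {South, West}: total = 3975
  {South, East}: total = 4335
Best pair: {North, West} with total 2905.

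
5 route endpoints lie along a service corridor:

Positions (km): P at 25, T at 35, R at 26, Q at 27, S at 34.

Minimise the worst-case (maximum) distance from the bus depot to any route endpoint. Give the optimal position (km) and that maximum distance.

location 30, max distance 5

The 1-center on a line is the midpoint of the two extreme points: leftmost at 25, rightmost at 35.
Optimal location = (25 + 35)/2 = 30; maximum distance = (35 − 25)/2 = 5.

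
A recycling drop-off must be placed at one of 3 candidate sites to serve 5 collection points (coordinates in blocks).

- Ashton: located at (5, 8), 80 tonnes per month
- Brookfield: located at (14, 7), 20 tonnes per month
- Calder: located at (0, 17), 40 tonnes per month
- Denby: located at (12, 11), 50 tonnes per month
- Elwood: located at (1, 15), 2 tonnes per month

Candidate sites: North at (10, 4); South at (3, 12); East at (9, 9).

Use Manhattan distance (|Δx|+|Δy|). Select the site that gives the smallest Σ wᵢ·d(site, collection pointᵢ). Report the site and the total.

Total weighted distance at each candidate:
  North (10, 4): total = 2270
  South (3, 12): total = 1630
  East (9, 9): total = 1498
Minimum is at East with total 1498 blocks.

East, total 1498 blocks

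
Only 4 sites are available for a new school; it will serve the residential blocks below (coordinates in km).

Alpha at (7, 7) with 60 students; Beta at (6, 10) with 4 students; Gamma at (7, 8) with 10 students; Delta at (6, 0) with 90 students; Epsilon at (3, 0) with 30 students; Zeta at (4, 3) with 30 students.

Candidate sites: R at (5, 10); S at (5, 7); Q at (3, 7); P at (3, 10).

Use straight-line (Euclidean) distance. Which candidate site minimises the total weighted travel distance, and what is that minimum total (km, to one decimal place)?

S, total 1133.5 km

Total weighted distance at each candidate:
  R (5, 10): total = 1671.2
  S (5, 7): total = 1133.5
  Q (3, 7): total = 1317.3
  P (3, 10): total = 1808.5
Minimum is at S with total 1133.5 km.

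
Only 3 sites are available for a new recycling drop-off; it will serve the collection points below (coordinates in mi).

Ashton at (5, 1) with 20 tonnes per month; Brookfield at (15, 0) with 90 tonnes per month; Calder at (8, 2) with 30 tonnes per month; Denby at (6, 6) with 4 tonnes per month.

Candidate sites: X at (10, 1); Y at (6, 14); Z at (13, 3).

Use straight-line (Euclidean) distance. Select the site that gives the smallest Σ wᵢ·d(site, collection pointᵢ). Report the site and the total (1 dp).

Total weighted distance at each candidate:
  X (10, 1): total = 651.6
  Y (6, 14): total = 2155.6
  Z (13, 3): total = 672.9
Minimum is at X with total 651.6 mi.

X, total 651.6 mi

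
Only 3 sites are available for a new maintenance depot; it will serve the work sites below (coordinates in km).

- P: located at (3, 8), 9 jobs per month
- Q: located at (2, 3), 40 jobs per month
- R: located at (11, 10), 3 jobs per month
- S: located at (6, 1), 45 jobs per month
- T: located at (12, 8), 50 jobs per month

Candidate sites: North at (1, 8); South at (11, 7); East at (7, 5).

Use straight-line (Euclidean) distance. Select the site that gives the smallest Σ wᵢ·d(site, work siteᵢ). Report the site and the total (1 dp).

East, total 756.7 km

Total weighted distance at each candidate:
  North (1, 8): total = 1189.7
  South (11, 7): total = 897.7
  East (7, 5): total = 756.7
Minimum is at East with total 756.7 km.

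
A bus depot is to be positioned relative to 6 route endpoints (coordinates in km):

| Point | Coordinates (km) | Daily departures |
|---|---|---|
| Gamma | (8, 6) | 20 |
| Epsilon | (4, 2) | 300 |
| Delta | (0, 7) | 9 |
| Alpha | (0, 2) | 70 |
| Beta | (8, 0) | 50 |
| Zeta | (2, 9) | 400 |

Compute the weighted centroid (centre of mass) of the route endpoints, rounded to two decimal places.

(3.02, 5.33)

The minimiser of Σwᵢ‖p−pᵢ‖² is the weighted centroid p* = (Σwᵢpᵢ)/(Σwᵢ).
Σwᵢ = 849.
Σwᵢxᵢ = 20·8 + 300·4 + 9·0 + 70·0 + 50·8 + 400·2 = 2560.
Σwᵢyᵢ = 20·6 + 300·2 + 9·7 + 70·2 + 50·0 + 400·9 = 4523.
x* = 2560/849 = 3.02, y* = 4523/849 = 5.33.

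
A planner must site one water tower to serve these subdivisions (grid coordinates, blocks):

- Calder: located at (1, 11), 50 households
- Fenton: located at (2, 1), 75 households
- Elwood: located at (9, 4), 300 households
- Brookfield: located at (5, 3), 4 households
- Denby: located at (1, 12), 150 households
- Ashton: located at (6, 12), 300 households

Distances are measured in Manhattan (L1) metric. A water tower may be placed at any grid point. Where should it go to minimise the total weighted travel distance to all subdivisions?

Manhattan distance separates: Σwᵢ(|x−xᵢ|+|y−yᵢ|) = Σwᵢ|x−xᵢ| + Σwᵢ|y−yᵢ|, so x and y are optimised independently as 1-D weighted medians.
Total weight W = 879; half = 439.5.
x-coordinate, sorted with cumulative weight:
  x=1 (Calder, w=50) cum 50
  x=1 (Denby, w=150) cum 200
  x=2 (Fenton, w=75) cum 275
  x=5 (Brookfield, w=4) cum 279
  x=6 (Ashton, w=300) cum 579  ← median
  x=9 (Elwood, w=300) cum 879
⇒ x* = 6
y-coordinate, sorted with cumulative weight:
  y=1 (Fenton, w=75) cum 75
  y=3 (Brookfield, w=4) cum 79
  y=4 (Elwood, w=300) cum 379
  y=11 (Calder, w=50) cum 429
  y=12 (Denby, w=150) cum 579  ← median
  y=12 (Ashton, w=300) cum 879
⇒ y* = 12

(6, 12)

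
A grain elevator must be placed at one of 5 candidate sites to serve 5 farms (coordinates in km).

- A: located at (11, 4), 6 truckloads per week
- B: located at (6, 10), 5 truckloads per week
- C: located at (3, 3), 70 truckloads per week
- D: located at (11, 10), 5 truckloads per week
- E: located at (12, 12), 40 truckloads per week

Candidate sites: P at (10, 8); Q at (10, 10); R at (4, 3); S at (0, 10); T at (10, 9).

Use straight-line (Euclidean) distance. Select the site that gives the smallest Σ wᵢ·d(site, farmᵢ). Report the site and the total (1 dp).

R, total 680.0 km

Total weighted distance at each candidate:
  P (10, 8): total = 839.3
  Q (10, 10): total = 867.6
  R (4, 3): total = 680.0
  S (0, 10): total = 1179.9
  T (10, 9): total = 847.9
Minimum is at R with total 680.0 km.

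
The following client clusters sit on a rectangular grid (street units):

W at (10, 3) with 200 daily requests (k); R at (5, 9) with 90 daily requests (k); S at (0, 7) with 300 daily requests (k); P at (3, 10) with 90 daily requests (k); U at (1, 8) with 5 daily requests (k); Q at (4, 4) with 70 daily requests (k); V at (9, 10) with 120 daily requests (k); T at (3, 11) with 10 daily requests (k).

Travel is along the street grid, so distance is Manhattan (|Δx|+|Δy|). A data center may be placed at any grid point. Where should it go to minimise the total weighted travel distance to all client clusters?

(4, 7)

Manhattan distance separates: Σwᵢ(|x−xᵢ|+|y−yᵢ|) = Σwᵢ|x−xᵢ| + Σwᵢ|y−yᵢ|, so x and y are optimised independently as 1-D weighted medians.
Total weight W = 885; half = 442.5.
x-coordinate, sorted with cumulative weight:
  x=0 (S, w=300) cum 300
  x=1 (U, w=5) cum 305
  x=3 (P, w=90) cum 395
  x=3 (T, w=10) cum 405
  x=4 (Q, w=70) cum 475  ← median
  x=5 (R, w=90) cum 565
  x=9 (V, w=120) cum 685
  x=10 (W, w=200) cum 885
⇒ x* = 4
y-coordinate, sorted with cumulative weight:
  y=3 (W, w=200) cum 200
  y=4 (Q, w=70) cum 270
  y=7 (S, w=300) cum 570  ← median
  y=8 (U, w=5) cum 575
  y=9 (R, w=90) cum 665
  y=10 (P, w=90) cum 755
  y=10 (V, w=120) cum 875
  y=11 (T, w=10) cum 885
⇒ y* = 7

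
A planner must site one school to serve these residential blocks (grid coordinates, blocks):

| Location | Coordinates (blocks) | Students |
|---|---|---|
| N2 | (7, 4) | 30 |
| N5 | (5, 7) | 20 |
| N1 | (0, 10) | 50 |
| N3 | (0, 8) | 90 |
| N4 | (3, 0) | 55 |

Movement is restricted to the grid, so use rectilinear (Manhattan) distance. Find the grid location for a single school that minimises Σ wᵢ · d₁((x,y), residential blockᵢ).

(0, 8)

Manhattan distance separates: Σwᵢ(|x−xᵢ|+|y−yᵢ|) = Σwᵢ|x−xᵢ| + Σwᵢ|y−yᵢ|, so x and y are optimised independently as 1-D weighted medians.
Total weight W = 245; half = 122.5.
x-coordinate, sorted with cumulative weight:
  x=0 (N1, w=50) cum 50
  x=0 (N3, w=90) cum 140  ← median
  x=3 (N4, w=55) cum 195
  x=5 (N5, w=20) cum 215
  x=7 (N2, w=30) cum 245
⇒ x* = 0
y-coordinate, sorted with cumulative weight:
  y=0 (N4, w=55) cum 55
  y=4 (N2, w=30) cum 85
  y=7 (N5, w=20) cum 105
  y=8 (N3, w=90) cum 195  ← median
  y=10 (N1, w=50) cum 245
⇒ y* = 8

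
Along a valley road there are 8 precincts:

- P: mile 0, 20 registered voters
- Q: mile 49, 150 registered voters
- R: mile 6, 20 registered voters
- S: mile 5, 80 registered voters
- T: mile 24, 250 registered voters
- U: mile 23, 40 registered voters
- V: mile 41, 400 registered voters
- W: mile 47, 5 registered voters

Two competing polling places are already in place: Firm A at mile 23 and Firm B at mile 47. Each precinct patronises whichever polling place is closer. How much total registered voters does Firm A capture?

The indifferent point is the midpoint (23+47)/2 = 35; precincts left of it (closer to Firm A at 23) go to Firm A, those right go to Firm B.
  P at 0 (w=20) → Firm A
  S at 5 (w=80) → Firm A
  R at 6 (w=20) → Firm A
  U at 23 (w=40) → Firm A
  T at 24 (w=250) → Firm A
  V at 41 (w=400) → Firm B
  W at 47 (w=5) → Firm B
  Q at 49 (w=150) → Firm B
Firm A captures 410; Firm B captures 555.

410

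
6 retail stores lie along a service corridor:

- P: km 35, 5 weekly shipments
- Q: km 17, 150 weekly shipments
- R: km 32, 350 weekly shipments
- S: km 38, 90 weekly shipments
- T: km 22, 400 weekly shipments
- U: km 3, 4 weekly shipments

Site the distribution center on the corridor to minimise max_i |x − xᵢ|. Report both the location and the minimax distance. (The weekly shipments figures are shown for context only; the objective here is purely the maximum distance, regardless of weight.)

The 1-center on a line is the midpoint of the two extreme points: leftmost at 3, rightmost at 38.
Optimal location = (3 + 38)/2 = 20.5; maximum distance = (38 − 3)/2 = 17.5.

location 20.5, max distance 17.5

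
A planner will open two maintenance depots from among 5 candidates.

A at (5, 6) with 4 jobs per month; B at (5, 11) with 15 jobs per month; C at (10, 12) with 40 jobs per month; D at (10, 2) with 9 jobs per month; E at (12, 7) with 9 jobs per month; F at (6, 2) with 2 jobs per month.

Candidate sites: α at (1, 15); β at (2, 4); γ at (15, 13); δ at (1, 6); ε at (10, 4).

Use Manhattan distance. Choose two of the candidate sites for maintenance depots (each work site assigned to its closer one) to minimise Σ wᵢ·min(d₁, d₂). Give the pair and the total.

{γ, ε}, total 523

Evaluate every pair (each demand assigned to the nearer of the two):
  {γ, ε}: total = 523
  {α, ε}: total = 543
  {δ, ε}: total = 546
  {β, ε}: total = 565
  {β, γ}: total = 593
  {γ, δ}: total = 607
  {α, γ}: total = 673
  {α, β}: total = 839
  {α, δ}: total = 859
  {β, δ}: total = 961
Best pair: {γ, ε} with total 523.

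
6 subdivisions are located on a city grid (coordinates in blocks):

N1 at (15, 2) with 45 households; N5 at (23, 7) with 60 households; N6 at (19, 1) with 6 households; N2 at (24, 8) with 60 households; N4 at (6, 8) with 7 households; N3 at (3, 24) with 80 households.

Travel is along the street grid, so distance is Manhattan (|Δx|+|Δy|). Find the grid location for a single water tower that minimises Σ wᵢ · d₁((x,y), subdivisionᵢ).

Manhattan distance separates: Σwᵢ(|x−xᵢ|+|y−yᵢ|) = Σwᵢ|x−xᵢ| + Σwᵢ|y−yᵢ|, so x and y are optimised independently as 1-D weighted medians.
Total weight W = 258; half = 129.
x-coordinate, sorted with cumulative weight:
  x=3 (N3, w=80) cum 80
  x=6 (N4, w=7) cum 87
  x=15 (N1, w=45) cum 132  ← median
  x=19 (N6, w=6) cum 138
  x=23 (N5, w=60) cum 198
  x=24 (N2, w=60) cum 258
⇒ x* = 15
y-coordinate, sorted with cumulative weight:
  y=1 (N6, w=6) cum 6
  y=2 (N1, w=45) cum 51
  y=7 (N5, w=60) cum 111
  y=8 (N2, w=60) cum 171  ← median
  y=8 (N4, w=7) cum 178
  y=24 (N3, w=80) cum 258
⇒ y* = 8

(15, 8)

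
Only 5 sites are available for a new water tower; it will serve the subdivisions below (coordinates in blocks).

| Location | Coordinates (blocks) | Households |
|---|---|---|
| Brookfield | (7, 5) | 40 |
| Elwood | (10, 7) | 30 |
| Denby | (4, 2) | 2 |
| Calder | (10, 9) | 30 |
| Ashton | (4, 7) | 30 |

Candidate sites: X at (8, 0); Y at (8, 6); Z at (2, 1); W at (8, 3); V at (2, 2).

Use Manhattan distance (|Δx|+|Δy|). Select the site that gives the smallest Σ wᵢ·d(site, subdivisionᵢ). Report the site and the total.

Total weighted distance at each candidate:
  X (8, 0): total = 1182
  Y (8, 6): total = 486
  Z (2, 1): total = 1506
  W (8, 3): total = 790
  V (2, 2): total = 1374
Minimum is at Y with total 486 blocks.

Y, total 486 blocks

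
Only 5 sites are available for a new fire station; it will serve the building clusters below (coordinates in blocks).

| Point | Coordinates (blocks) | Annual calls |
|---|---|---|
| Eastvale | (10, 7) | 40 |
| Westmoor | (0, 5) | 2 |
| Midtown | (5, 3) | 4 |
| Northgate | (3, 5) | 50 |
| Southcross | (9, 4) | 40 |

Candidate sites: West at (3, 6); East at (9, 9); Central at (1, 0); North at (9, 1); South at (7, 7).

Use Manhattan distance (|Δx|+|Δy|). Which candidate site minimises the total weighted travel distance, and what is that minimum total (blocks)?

Total weighted distance at each candidate:
  West (3, 6): total = 718
  East (9, 9): total = 886
  Central (1, 0): total = 1510
  North (9, 1): total = 950
  South (7, 7): total = 662
Minimum is at South with total 662 blocks.

South, total 662 blocks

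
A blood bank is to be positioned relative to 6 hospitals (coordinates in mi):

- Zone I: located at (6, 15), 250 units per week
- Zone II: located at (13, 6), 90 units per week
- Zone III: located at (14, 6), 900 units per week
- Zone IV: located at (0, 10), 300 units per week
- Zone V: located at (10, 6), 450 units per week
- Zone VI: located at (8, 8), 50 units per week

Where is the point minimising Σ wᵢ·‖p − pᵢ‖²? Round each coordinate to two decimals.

The minimiser of Σwᵢ‖p−pᵢ‖² is the weighted centroid p* = (Σwᵢpᵢ)/(Σwᵢ).
Σwᵢ = 2040.
Σwᵢxᵢ = 250·6 + 90·13 + 900·14 + 300·0 + 450·10 + 50·8 = 20170.
Σwᵢyᵢ = 250·15 + 90·6 + 900·6 + 300·10 + 450·6 + 50·8 = 15790.
x* = 20170/2040 = 9.89, y* = 15790/2040 = 7.74.

(9.89, 7.74)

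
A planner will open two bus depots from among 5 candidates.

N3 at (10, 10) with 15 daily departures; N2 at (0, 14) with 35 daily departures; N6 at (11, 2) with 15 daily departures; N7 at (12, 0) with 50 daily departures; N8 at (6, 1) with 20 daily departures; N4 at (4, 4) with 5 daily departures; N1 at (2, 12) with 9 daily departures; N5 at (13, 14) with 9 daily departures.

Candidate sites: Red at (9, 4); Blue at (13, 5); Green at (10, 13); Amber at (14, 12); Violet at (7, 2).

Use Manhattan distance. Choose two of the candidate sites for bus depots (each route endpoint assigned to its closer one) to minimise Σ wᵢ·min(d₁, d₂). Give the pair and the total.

Evaluate every pair (each demand assigned to the nearer of the two):
  {Green, Violet}: total = 1022
  {Red, Green}: total = 1102
  {Blue, Green}: total = 1192
  {Amber, Violet}: total = 1260
  {Red, Amber}: total = 1340
  {Blue, Violet}: total = 1426
  {Blue, Amber}: total = 1430
  {Red, Blue}: total = 1491
  {Red, Violet}: total = 1506
  {Green, Amber}: total = 1813
Best pair: {Green, Violet} with total 1022.

{Green, Violet}, total 1022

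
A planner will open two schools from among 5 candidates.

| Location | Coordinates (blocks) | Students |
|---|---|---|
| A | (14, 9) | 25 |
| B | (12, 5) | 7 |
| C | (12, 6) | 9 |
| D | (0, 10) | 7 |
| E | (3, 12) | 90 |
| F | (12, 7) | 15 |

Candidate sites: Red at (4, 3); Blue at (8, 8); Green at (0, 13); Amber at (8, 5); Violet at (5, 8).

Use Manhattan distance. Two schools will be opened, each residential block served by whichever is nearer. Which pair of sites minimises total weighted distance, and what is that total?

{Blue, Green}, total 734

Evaluate every pair (each demand assigned to the nearer of the two):
  {Blue, Green}: total = 734
  {Green, Amber}: total = 794
  {Green, Violet}: total = 902
  {Blue, Violet}: total = 942
  {Amber, Violet}: total = 1002
  {Red, Violet}: total = 1110
  {Red, Green}: total = 1130
  {Blue, Amber}: total = 1203
  {Red, Blue}: total = 1233
  {Red, Amber}: total = 1390
Best pair: {Blue, Green} with total 734.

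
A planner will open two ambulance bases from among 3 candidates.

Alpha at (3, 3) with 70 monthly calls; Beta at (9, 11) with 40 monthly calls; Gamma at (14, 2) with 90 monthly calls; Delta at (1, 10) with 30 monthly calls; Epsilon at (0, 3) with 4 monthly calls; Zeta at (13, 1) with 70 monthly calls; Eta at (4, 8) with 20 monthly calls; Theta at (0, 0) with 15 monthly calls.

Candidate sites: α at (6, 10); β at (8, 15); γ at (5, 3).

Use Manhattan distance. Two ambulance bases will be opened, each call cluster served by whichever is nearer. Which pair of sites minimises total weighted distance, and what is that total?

Evaluate every pair (each demand assigned to the nearer of the two):
  {α, γ}: total = 2270
  {β, γ}: total = 2530
  {α, β}: total = 3942
Best pair: {α, γ} with total 2270.

{α, γ}, total 2270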